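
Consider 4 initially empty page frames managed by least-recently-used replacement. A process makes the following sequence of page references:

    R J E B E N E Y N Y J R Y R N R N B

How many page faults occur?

R → miss, frames [R]
J → miss, frames [R, J]
E → miss, frames [R, J, E]
B → miss, frames [R, J, E, B]
E → hit
N → miss, evict R, frames [J, B, E, N]
E → hit
Y → miss, evict J, frames [B, N, E, Y]
N → hit
Y → hit
J → miss, evict B, frames [E, N, Y, J]
R → miss, evict E, frames [N, Y, J, R]
Y → hit
R → hit
N → hit
R → hit
N → hit
B → miss, evict J, frames [Y, R, N, B]
Page faults: 9.

9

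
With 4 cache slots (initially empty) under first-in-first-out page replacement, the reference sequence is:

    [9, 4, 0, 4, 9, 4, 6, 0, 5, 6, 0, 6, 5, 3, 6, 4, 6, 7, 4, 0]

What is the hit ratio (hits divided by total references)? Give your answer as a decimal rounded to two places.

0.55

9: miss, frames [9]
4: miss, frames [9, 4]
0: miss, frames [9, 4, 0]
4: hit
9: hit
4: hit
6: miss, frames [9, 4, 0, 6]
0: hit
5: miss, evict 9, frames [4, 0, 6, 5]
6: hit
0: hit
6: hit
5: hit
3: miss, evict 4, frames [0, 6, 5, 3]
6: hit
4: miss, evict 0, frames [6, 5, 3, 4]
6: hit
7: miss, evict 6, frames [5, 3, 4, 7]
4: hit
0: miss, evict 5, frames [3, 4, 7, 0]
Hits: 11 of 20 references → 11/20 = 0.5500.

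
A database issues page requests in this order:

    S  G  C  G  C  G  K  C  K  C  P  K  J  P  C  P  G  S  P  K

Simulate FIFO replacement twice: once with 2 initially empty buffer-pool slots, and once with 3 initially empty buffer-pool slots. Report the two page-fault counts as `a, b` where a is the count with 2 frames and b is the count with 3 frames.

12, 11

2 frames: F F F . . . F . . . F . F . F F F F F F → 12 faults.
3 frames: F F F . . . F . . . F . F . F . F F F F → 11 faults.
11 < 12: adding a frame reduced faults, as is typical.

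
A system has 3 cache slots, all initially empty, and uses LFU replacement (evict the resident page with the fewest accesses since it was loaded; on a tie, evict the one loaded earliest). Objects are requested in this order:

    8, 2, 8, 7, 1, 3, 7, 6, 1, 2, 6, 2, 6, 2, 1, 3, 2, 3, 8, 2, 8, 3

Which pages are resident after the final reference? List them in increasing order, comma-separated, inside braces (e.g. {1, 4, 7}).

8: fault, frames [8]
2: fault, frames [8, 2]
8: hit
7: fault, frames [8, 2, 7]
1: fault, evict 2, frames [8, 7, 1]
3: fault, evict 7, frames [8, 1, 3]
7: fault, evict 1, frames [8, 3, 7]
6: fault, evict 3, frames [8, 7, 6]
1: fault, evict 7, frames [8, 6, 1]
2: fault, evict 6, frames [8, 1, 2]
6: fault, evict 1, frames [8, 2, 6]
2: hit
6: hit
2: hit
1: fault, evict 8, frames [2, 6, 1]
3: fault, evict 1, frames [2, 6, 3]
2: hit
3: hit
8: fault, evict 6, frames [2, 3, 8]
2: hit
8: hit
3: hit

{2, 3, 8}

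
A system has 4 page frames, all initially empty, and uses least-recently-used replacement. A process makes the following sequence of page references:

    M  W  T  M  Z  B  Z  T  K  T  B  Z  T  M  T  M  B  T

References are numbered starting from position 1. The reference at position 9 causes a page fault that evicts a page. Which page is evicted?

pos 1: M -> miss, frames {M}
pos 2: W -> miss, frames {M,W}
pos 3: T -> miss, frames {M,W,T}
pos 4: M -> hit
pos 5: Z -> miss, frames {W,T,M,Z}
pos 6: B -> miss, evict W, frames {T,M,Z,B}
pos 7: Z -> hit
pos 8: T -> hit
pos 9: K -> miss, evict M, frames {B,Z,T,K}
At position 9, page M is evicted.

M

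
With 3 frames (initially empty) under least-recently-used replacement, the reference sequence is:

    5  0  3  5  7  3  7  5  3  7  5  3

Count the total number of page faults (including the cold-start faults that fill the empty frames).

5 -> miss, frames {5}
0 -> miss, frames {5,0}
3 -> miss, frames {5,0,3}
5 -> hit
7 -> miss, evict 0, frames {3,5,7}
3 -> hit
7 -> hit
5 -> hit
3 -> hit
7 -> hit
5 -> hit
3 -> hit
Page faults: 4.

4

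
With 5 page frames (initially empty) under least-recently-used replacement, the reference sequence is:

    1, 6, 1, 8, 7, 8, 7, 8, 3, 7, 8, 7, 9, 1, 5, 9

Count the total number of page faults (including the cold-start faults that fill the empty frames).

1 -> fault, frames [1]
6 -> fault, frames [1, 6]
1 -> hit
8 -> fault, frames [6, 1, 8]
7 -> fault, frames [6, 1, 8, 7]
8 -> hit
7 -> hit
8 -> hit
3 -> fault, frames [6, 1, 7, 8, 3]
7 -> hit
8 -> hit
7 -> hit
9 -> fault, evict 6, frames [1, 3, 8, 7, 9]
1 -> hit
5 -> fault, evict 3, frames [8, 7, 9, 1, 5]
9 -> hit
Page faults: 7.

7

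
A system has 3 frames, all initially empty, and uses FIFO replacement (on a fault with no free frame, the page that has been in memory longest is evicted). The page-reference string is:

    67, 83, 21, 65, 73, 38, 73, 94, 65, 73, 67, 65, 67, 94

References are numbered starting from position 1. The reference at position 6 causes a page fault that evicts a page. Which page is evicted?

21

pos 1: 67 -> miss, frames (67)
pos 2: 83 -> miss, frames (67 83)
pos 3: 21 -> miss, frames (67 83 21)
pos 4: 65 -> miss, evict 67, frames (83 21 65)
pos 5: 73 -> miss, evict 83, frames (21 65 73)
pos 6: 38 -> miss, evict 21, frames (65 73 38)
At position 6, page 21 is evicted.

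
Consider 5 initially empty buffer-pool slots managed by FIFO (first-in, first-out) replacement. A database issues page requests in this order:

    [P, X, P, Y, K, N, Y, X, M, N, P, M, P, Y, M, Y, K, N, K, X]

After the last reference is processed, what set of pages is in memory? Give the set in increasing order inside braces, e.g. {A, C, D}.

P → fault, frames (P)
X → fault, frames (P X)
P → hit
Y → fault, frames (P X Y)
K → fault, frames (P X Y K)
N → fault, frames (P X Y K N)
Y → hit
X → hit
M → fault, evict P, frames (X Y K N M)
N → hit
P → fault, evict X, frames (Y K N M P)
M → hit
P → hit
Y → hit
M → hit
Y → hit
K → hit
N → hit
K → hit
X → fault, evict Y, frames (K N M P X)

{K, M, N, P, X}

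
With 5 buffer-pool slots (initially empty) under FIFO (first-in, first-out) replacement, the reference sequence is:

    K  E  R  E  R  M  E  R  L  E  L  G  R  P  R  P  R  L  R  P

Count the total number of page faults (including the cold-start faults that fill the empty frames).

K → miss, frames (K)
E → miss, frames (K E)
R → miss, frames (K E R)
E → hit
R → hit
M → miss, frames (K E R M)
E → hit
R → hit
L → miss, frames (K E R M L)
E → hit
L → hit
G → miss, evict K, frames (E R M L G)
R → hit
P → miss, evict E, frames (R M L G P)
R → hit
P → hit
R → hit
L → hit
R → hit
P → hit
Page faults: 7.

7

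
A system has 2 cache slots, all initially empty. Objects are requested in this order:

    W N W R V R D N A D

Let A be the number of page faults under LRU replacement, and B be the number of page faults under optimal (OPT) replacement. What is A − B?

1

Under LRU: F F . F F . F F F F → 8 faults.
Under OPT: F F . F F . F F F . → 7 faults.
A − B = 8 − 7 = 1.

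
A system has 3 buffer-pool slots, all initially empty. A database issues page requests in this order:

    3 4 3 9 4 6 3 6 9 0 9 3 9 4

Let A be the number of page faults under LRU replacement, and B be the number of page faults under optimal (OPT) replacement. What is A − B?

Under LRU: F F . F . F F . F F . F . F → 9 faults.
Under OPT: F F . F . F . . . F . . . F → 6 faults.
A − B = 9 − 6 = 3.

3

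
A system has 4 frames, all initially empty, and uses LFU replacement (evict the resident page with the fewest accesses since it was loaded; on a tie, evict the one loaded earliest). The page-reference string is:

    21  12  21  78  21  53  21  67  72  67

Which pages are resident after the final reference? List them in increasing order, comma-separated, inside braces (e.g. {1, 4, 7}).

{21, 53, 67, 72}

21: miss, frames {21}
12: miss, frames {21,12}
21: hit
78: miss, frames {21,12,78}
21: hit
53: miss, frames {21,12,78,53}
21: hit
67: miss, evict 12, frames {21,78,53,67}
72: miss, evict 78, frames {21,53,67,72}
67: hit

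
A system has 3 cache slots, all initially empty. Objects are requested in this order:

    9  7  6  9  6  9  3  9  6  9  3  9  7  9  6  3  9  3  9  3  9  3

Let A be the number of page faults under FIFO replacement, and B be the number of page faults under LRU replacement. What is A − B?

Under FIFO: F F F . . . F F . . . . F . F F F . . . . . → 9 faults.
Under LRU: F F F . . . F . . . . . F . F F . . . . . . → 7 faults.
A − B = 9 − 7 = 2.

2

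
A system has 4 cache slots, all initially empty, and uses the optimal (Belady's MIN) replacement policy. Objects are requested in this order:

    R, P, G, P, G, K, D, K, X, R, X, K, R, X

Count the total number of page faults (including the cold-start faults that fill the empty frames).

R -> fault, frames {R}
P -> fault, frames {R,P}
G -> fault, frames {R,P,G}
P -> hit
G -> hit
K -> fault, frames {R,P,G,K}
D -> fault, evict G, frames {R,P,K,D}
K -> hit
X -> fault, evict D, frames {R,P,K,X}
R -> hit
X -> hit
K -> hit
R -> hit
X -> hit
Page faults: 6.

6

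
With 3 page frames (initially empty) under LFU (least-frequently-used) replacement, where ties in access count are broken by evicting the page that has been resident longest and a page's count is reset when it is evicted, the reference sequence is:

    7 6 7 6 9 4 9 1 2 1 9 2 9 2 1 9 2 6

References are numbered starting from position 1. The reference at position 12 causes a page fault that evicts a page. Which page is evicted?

9

pos 1: 7: fault, frames [7]
pos 2: 6: fault, frames [7, 6]
pos 3: 7: hit
pos 4: 6: hit
pos 5: 9: fault, frames [7, 6, 9]
pos 6: 4: fault, evict 9, frames [7, 6, 4]
pos 7: 9: fault, evict 4, frames [7, 6, 9]
pos 8: 1: fault, evict 9, frames [7, 6, 1]
pos 9: 2: fault, evict 1, frames [7, 6, 2]
pos 10: 1: fault, evict 2, frames [7, 6, 1]
pos 11: 9: fault, evict 1, frames [7, 6, 9]
pos 12: 2: fault, evict 9, frames [7, 6, 2]
At position 12, page 9 is evicted.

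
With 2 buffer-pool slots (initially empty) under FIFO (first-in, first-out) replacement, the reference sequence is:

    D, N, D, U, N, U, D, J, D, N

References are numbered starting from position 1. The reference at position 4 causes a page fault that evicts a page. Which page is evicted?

D

pos 1: D -> miss, frames [D]
pos 2: N -> miss, frames [D, N]
pos 3: D -> hit
pos 4: U -> miss, evict D, frames [N, U]
At position 4, page D is evicted.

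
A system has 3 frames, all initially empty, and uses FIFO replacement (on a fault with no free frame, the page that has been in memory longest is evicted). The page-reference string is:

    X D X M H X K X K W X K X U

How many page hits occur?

X -> fault, frames (X)
D -> fault, frames (X D)
X -> hit
M -> fault, frames (X D M)
H -> fault, evict X, frames (D M H)
X -> fault, evict D, frames (M H X)
K -> fault, evict M, frames (H X K)
X -> hit
K -> hit
W -> fault, evict H, frames (X K W)
X -> hit
K -> hit
X -> hit
U -> fault, evict X, frames (K W U)
Hits: 6.

6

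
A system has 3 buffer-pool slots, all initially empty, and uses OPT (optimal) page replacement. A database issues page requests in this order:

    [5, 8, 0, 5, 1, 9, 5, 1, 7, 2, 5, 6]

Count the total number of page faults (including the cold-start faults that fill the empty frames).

5 → fault, frames [5]
8 → fault, frames [5, 8]
0 → fault, frames [5, 8, 0]
5 → hit
1 → fault, evict 0, frames [5, 8, 1]
9 → fault, evict 8, frames [5, 1, 9]
5 → hit
1 → hit
7 → fault, evict 9, frames [5, 1, 7]
2 → fault, evict 7, frames [5, 1, 2]
5 → hit
6 → fault, evict 2, frames [5, 1, 6]
Page faults: 8.

8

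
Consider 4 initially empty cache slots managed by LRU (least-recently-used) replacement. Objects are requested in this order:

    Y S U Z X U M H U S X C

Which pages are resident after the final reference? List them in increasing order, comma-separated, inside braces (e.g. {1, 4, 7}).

{C, S, U, X}

Y: miss, frames [Y]
S: miss, frames [Y, S]
U: miss, frames [Y, S, U]
Z: miss, frames [Y, S, U, Z]
X: miss, evict Y, frames [S, U, Z, X]
U: hit
M: miss, evict S, frames [Z, X, U, M]
H: miss, evict Z, frames [X, U, M, H]
U: hit
S: miss, evict X, frames [M, H, U, S]
X: miss, evict M, frames [H, U, S, X]
C: miss, evict H, frames [U, S, X, C]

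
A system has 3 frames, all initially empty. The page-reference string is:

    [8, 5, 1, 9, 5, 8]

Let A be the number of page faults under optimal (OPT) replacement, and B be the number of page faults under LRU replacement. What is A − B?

Under OPT: F F F F . . → 4 faults.
Under LRU: F F F F . F → 5 faults.
A − B = 4 − 5 = -1.

-1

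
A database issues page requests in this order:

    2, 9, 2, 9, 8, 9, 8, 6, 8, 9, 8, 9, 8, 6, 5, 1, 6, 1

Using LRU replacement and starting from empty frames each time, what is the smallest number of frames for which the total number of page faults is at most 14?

2

f=1: 18 faults
f=2: 9 faults
f=3: 6 faults
f=4: 6 faults
f=5: 6 faults
f=6: 6 faults
Smallest f with faults ≤ 14 is 2.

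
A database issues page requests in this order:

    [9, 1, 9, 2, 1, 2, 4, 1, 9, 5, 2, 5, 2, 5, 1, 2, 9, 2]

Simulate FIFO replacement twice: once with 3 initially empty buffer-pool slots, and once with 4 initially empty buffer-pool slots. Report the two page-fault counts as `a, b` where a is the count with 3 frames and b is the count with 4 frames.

3 frames: F F . F . . F . F F F . . . F . F . → 9 faults.
4 frames: F F . F . . F . . F . . . . . . F . → 6 faults.
6 < 9: adding a frame reduced faults, as is typical.

9, 6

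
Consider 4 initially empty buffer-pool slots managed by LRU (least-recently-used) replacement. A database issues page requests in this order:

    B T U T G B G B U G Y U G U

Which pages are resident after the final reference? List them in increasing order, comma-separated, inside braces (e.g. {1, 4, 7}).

{B, G, U, Y}

B → fault, frames (B)
T → fault, frames (B T)
U → fault, frames (B T U)
T → hit
G → fault, frames (B U T G)
B → hit
G → hit
B → hit
U → hit
G → hit
Y → fault, evict T, frames (B U G Y)
U → hit
G → hit
U → hit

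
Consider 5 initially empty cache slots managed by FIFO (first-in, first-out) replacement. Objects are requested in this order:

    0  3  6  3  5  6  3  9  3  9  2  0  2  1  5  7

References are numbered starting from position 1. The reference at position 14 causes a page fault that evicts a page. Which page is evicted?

6

pos 1: 0 -> fault, frames {0}
pos 2: 3 -> fault, frames {0,3}
pos 3: 6 -> fault, frames {0,3,6}
pos 4: 3 -> hit
pos 5: 5 -> fault, frames {0,3,6,5}
pos 6: 6 -> hit
pos 7: 3 -> hit
pos 8: 9 -> fault, frames {0,3,6,5,9}
pos 9: 3 -> hit
pos 10: 9 -> hit
pos 11: 2 -> fault, evict 0, frames {3,6,5,9,2}
pos 12: 0 -> fault, evict 3, frames {6,5,9,2,0}
pos 13: 2 -> hit
pos 14: 1 -> fault, evict 6, frames {5,9,2,0,1}
At position 14, page 6 is evicted.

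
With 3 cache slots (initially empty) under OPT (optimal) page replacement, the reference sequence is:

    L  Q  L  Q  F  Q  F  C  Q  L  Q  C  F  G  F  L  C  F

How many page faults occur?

L: miss, frames {L}
Q: miss, frames {L,Q}
L: hit
Q: hit
F: miss, frames {L,Q,F}
Q: hit
F: hit
C: miss, evict F, frames {L,Q,C}
Q: hit
L: hit
Q: hit
C: hit
F: miss, evict Q, frames {L,C,F}
G: miss, evict C, frames {L,F,G}
F: hit
L: hit
C: miss, evict G, frames {L,F,C}
F: hit
Page faults: 7.

7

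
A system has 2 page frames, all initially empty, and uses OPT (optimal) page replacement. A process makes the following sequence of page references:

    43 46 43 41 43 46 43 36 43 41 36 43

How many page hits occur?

43 -> fault, frames [43]
46 -> fault, frames [43, 46]
43 -> hit
41 -> fault, evict 46, frames [43, 41]
43 -> hit
46 -> fault, evict 41, frames [43, 46]
43 -> hit
36 -> fault, evict 46, frames [43, 36]
43 -> hit
41 -> fault, evict 43, frames [36, 41]
36 -> hit
43 -> fault, evict 41, frames [36, 43]
Hits: 5.

5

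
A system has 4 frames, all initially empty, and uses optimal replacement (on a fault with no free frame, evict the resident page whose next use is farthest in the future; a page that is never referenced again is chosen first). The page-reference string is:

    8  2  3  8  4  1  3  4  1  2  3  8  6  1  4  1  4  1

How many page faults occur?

7

8 -> miss, frames {8}
2 -> miss, frames {8,2}
3 -> miss, frames {8,2,3}
8 -> hit
4 -> miss, frames {8,2,3,4}
1 -> miss, evict 8, frames {2,3,4,1}
3 -> hit
4 -> hit
1 -> hit
2 -> hit
3 -> hit
8 -> miss, evict 3, frames {2,4,1,8}
6 -> miss, evict 8, frames {2,4,1,6}
1 -> hit
4 -> hit
1 -> hit
4 -> hit
1 -> hit
Page faults: 7.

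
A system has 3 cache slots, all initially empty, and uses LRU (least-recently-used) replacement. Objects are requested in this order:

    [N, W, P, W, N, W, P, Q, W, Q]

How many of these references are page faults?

N → miss, frames (N)
W → miss, frames (N W)
P → miss, frames (N W P)
W → hit
N → hit
W → hit
P → hit
Q → miss, evict N, frames (W P Q)
W → hit
Q → hit
Page faults: 4.

4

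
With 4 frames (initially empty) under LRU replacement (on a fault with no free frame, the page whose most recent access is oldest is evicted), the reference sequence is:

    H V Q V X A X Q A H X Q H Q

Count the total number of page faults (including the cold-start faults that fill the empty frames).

6

H → miss, frames {H}
V → miss, frames {H,V}
Q → miss, frames {H,V,Q}
V → hit
X → miss, frames {H,Q,V,X}
A → miss, evict H, frames {Q,V,X,A}
X → hit
Q → hit
A → hit
H → miss, evict V, frames {X,Q,A,H}
X → hit
Q → hit
H → hit
Q → hit
Page faults: 6.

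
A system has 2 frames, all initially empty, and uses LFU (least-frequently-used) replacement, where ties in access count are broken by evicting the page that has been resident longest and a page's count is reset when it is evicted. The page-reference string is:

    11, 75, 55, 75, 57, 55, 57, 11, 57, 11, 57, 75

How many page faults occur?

10

11 -> fault, frames {11}
75 -> fault, frames {11,75}
55 -> fault, evict 11, frames {75,55}
75 -> hit
57 -> fault, evict 55, frames {75,57}
55 -> fault, evict 57, frames {75,55}
57 -> fault, evict 55, frames {75,57}
11 -> fault, evict 57, frames {75,11}
57 -> fault, evict 11, frames {75,57}
11 -> fault, evict 57, frames {75,11}
57 -> fault, evict 11, frames {75,57}
75 -> hit
Page faults: 10.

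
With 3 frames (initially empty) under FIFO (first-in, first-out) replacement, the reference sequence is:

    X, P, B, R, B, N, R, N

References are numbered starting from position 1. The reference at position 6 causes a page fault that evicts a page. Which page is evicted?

pos 1: X: fault, frames [X]
pos 2: P: fault, frames [X, P]
pos 3: B: fault, frames [X, P, B]
pos 4: R: fault, evict X, frames [P, B, R]
pos 5: B: hit
pos 6: N: fault, evict P, frames [B, R, N]
At position 6, page P is evicted.

P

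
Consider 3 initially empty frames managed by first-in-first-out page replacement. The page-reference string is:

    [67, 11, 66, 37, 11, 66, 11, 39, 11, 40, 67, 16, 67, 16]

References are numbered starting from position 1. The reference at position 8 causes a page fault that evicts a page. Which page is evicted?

11

pos 1: 67 → miss, frames (67)
pos 2: 11 → miss, frames (67 11)
pos 3: 66 → miss, frames (67 11 66)
pos 4: 37 → miss, evict 67, frames (11 66 37)
pos 5: 11 → hit
pos 6: 66 → hit
pos 7: 11 → hit
pos 8: 39 → miss, evict 11, frames (66 37 39)
At position 8, page 11 is evicted.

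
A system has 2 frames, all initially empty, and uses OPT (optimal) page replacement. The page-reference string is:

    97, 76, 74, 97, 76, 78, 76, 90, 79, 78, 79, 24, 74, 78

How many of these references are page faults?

9

97 -> fault, frames [97]
76 -> fault, frames [97, 76]
74 -> fault, evict 76, frames [97, 74]
97 -> hit
76 -> fault, evict 97, frames [74, 76]
78 -> fault, evict 74, frames [76, 78]
76 -> hit
90 -> fault, evict 76, frames [78, 90]
79 -> fault, evict 90, frames [78, 79]
78 -> hit
79 -> hit
24 -> fault, evict 79, frames [78, 24]
74 -> fault, evict 24, frames [78, 74]
78 -> hit
Page faults: 9.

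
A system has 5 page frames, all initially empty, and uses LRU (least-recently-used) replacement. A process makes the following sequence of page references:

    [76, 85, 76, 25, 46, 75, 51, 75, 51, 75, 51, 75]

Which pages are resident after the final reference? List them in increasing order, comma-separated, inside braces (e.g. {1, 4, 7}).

{25, 46, 51, 75, 76}

76 -> miss, frames (76)
85 -> miss, frames (76 85)
76 -> hit
25 -> miss, frames (85 76 25)
46 -> miss, frames (85 76 25 46)
75 -> miss, frames (85 76 25 46 75)
51 -> miss, evict 85, frames (76 25 46 75 51)
75 -> hit
51 -> hit
75 -> hit
51 -> hit
75 -> hit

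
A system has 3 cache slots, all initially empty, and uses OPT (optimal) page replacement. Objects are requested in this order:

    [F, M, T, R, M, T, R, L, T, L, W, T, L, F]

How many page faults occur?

7

F -> miss, frames {F}
M -> miss, frames {F,M}
T -> miss, frames {F,M,T}
R -> miss, evict F, frames {M,T,R}
M -> hit
T -> hit
R -> hit
L -> miss, evict R, frames {M,T,L}
T -> hit
L -> hit
W -> miss, evict M, frames {T,L,W}
T -> hit
L -> hit
F -> miss, evict W, frames {T,L,F}
Page faults: 7.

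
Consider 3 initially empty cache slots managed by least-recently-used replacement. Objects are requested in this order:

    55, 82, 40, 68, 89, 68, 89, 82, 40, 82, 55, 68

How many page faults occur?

55 -> fault, frames [55]
82 -> fault, frames [55, 82]
40 -> fault, frames [55, 82, 40]
68 -> fault, evict 55, frames [82, 40, 68]
89 -> fault, evict 82, frames [40, 68, 89]
68 -> hit
89 -> hit
82 -> fault, evict 40, frames [68, 89, 82]
40 -> fault, evict 68, frames [89, 82, 40]
82 -> hit
55 -> fault, evict 89, frames [40, 82, 55]
68 -> fault, evict 40, frames [82, 55, 68]
Page faults: 9.

9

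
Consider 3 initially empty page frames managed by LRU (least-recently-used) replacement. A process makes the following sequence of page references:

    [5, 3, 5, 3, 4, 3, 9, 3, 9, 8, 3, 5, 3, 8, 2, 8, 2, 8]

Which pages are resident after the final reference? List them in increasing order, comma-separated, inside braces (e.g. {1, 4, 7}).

{2, 3, 8}

5 → fault, frames {5}
3 → fault, frames {5,3}
5 → hit
3 → hit
4 → fault, frames {5,3,4}
3 → hit
9 → fault, evict 5, frames {4,3,9}
3 → hit
9 → hit
8 → fault, evict 4, frames {3,9,8}
3 → hit
5 → fault, evict 9, frames {8,3,5}
3 → hit
8 → hit
2 → fault, evict 5, frames {3,8,2}
8 → hit
2 → hit
8 → hit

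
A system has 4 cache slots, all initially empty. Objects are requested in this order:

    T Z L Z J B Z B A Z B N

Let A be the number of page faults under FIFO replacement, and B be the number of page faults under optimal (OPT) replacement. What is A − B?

1

Under FIFO: F F F . F F . . F F . F → 8 faults.
Under OPT: F F F . F F . . F . . F → 7 faults.
A − B = 8 − 7 = 1.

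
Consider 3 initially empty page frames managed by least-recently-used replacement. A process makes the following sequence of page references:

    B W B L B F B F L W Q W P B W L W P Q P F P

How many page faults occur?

12

B → miss, frames {B}
W → miss, frames {B,W}
B → hit
L → miss, frames {W,B,L}
B → hit
F → miss, evict W, frames {L,B,F}
B → hit
F → hit
L → hit
W → miss, evict B, frames {F,L,W}
Q → miss, evict F, frames {L,W,Q}
W → hit
P → miss, evict L, frames {Q,W,P}
B → miss, evict Q, frames {W,P,B}
W → hit
L → miss, evict P, frames {B,W,L}
W → hit
P → miss, evict B, frames {L,W,P}
Q → miss, evict L, frames {W,P,Q}
P → hit
F → miss, evict W, frames {Q,P,F}
P → hit
Page faults: 12.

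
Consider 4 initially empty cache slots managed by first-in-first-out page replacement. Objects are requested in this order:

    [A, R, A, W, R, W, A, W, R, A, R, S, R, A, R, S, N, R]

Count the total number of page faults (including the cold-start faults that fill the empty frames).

A → fault, frames (A)
R → fault, frames (A R)
A → hit
W → fault, frames (A R W)
R → hit
W → hit
A → hit
W → hit
R → hit
A → hit
R → hit
S → fault, frames (A R W S)
R → hit
A → hit
R → hit
S → hit
N → fault, evict A, frames (R W S N)
R → hit
Page faults: 5.

5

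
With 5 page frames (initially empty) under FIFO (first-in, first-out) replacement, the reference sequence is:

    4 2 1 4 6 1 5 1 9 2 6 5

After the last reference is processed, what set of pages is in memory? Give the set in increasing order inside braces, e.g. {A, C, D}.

{1, 2, 5, 6, 9}

4: fault, frames (4)
2: fault, frames (4 2)
1: fault, frames (4 2 1)
4: hit
6: fault, frames (4 2 1 6)
1: hit
5: fault, frames (4 2 1 6 5)
1: hit
9: fault, evict 4, frames (2 1 6 5 9)
2: hit
6: hit
5: hit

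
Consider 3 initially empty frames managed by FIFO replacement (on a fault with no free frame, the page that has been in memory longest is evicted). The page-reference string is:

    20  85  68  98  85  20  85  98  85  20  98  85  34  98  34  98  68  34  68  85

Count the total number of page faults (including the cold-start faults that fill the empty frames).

10

20 -> miss, frames [20]
85 -> miss, frames [20, 85]
68 -> miss, frames [20, 85, 68]
98 -> miss, evict 20, frames [85, 68, 98]
85 -> hit
20 -> miss, evict 85, frames [68, 98, 20]
85 -> miss, evict 68, frames [98, 20, 85]
98 -> hit
85 -> hit
20 -> hit
98 -> hit
85 -> hit
34 -> miss, evict 98, frames [20, 85, 34]
98 -> miss, evict 20, frames [85, 34, 98]
34 -> hit
98 -> hit
68 -> miss, evict 85, frames [34, 98, 68]
34 -> hit
68 -> hit
85 -> miss, evict 34, frames [98, 68, 85]
Page faults: 10.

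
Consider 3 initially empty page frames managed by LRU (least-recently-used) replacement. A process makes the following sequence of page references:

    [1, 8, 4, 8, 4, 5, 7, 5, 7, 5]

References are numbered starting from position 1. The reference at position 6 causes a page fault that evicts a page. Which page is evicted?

pos 1: 1: fault, frames {1}
pos 2: 8: fault, frames {1,8}
pos 3: 4: fault, frames {1,8,4}
pos 4: 8: hit
pos 5: 4: hit
pos 6: 5: fault, evict 1, frames {8,4,5}
At position 6, page 1 is evicted.

1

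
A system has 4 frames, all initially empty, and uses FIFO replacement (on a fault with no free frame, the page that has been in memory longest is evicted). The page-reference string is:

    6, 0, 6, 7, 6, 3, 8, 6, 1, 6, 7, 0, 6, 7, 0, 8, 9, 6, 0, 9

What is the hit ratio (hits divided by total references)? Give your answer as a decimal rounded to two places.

6 → fault, frames {6}
0 → fault, frames {6,0}
6 → hit
7 → fault, frames {6,0,7}
6 → hit
3 → fault, frames {6,0,7,3}
8 → fault, evict 6, frames {0,7,3,8}
6 → fault, evict 0, frames {7,3,8,6}
1 → fault, evict 7, frames {3,8,6,1}
6 → hit
7 → fault, evict 3, frames {8,6,1,7}
0 → fault, evict 8, frames {6,1,7,0}
6 → hit
7 → hit
0 → hit
8 → fault, evict 6, frames {1,7,0,8}
9 → fault, evict 1, frames {7,0,8,9}
6 → fault, evict 7, frames {0,8,9,6}
0 → hit
9 → hit
Hits: 8 of 20 references → 8/20 = 0.4000.

0.40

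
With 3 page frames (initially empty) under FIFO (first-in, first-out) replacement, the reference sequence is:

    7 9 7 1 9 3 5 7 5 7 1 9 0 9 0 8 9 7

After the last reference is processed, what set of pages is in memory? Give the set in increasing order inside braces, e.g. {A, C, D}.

7 → fault, frames {7}
9 → fault, frames {7,9}
7 → hit
1 → fault, frames {7,9,1}
9 → hit
3 → fault, evict 7, frames {9,1,3}
5 → fault, evict 9, frames {1,3,5}
7 → fault, evict 1, frames {3,5,7}
5 → hit
7 → hit
1 → fault, evict 3, frames {5,7,1}
9 → fault, evict 5, frames {7,1,9}
0 → fault, evict 7, frames {1,9,0}
9 → hit
0 → hit
8 → fault, evict 1, frames {9,0,8}
9 → hit
7 → fault, evict 9, frames {0,8,7}

{0, 7, 8}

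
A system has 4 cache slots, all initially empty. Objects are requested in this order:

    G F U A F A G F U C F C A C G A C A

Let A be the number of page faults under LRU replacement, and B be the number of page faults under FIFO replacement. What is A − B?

Under LRU: F F F F . . . . . F . . F . F . . . → 7 faults.
Under FIFO: F F F F . . . . . F . . . . F . . . → 6 faults.
A − B = 7 − 6 = 1.

1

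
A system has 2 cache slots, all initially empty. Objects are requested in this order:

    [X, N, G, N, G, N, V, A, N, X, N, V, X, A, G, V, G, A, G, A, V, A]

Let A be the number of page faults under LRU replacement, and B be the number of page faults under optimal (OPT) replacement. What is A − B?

3

Under LRU: F F F . . . F F F F . F F F F F . F . . F . → 14 faults.
Under OPT: F F F . . . F F . F . F . F F . . F . . F . → 11 faults.
A − B = 14 − 11 = 3.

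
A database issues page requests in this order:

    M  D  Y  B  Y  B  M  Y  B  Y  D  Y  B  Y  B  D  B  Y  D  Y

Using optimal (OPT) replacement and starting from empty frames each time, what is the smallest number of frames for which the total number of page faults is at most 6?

f=1: 20 faults
f=2: 10 faults
f=3: 5 faults
f=4: 4 faults
Smallest f with faults ≤ 6 is 3.

3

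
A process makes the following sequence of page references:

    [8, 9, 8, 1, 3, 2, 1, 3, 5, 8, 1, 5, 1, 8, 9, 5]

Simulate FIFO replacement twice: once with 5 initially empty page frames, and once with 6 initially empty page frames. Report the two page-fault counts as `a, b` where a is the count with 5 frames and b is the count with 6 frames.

8, 6

5 frames: F F . F F F . . F F . . . . F . → 8 faults.
6 frames: F F . F F F . . F . . . . . . . → 6 faults.
6 < 8: adding a frame reduced faults, as is typical.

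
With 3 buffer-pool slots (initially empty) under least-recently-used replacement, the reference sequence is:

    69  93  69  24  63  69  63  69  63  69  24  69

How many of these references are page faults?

69: miss, frames (69)
93: miss, frames (69 93)
69: hit
24: miss, frames (93 69 24)
63: miss, evict 93, frames (69 24 63)
69: hit
63: hit
69: hit
63: hit
69: hit
24: hit
69: hit
Page faults: 4.

4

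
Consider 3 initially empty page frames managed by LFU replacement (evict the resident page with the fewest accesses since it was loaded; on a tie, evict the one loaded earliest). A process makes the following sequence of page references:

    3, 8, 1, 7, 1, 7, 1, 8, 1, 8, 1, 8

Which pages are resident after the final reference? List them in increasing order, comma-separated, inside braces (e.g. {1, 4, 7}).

3 → fault, frames (3)
8 → fault, frames (3 8)
1 → fault, frames (3 8 1)
7 → fault, evict 3, frames (8 1 7)
1 → hit
7 → hit
1 → hit
8 → hit
1 → hit
8 → hit
1 → hit
8 → hit

{1, 7, 8}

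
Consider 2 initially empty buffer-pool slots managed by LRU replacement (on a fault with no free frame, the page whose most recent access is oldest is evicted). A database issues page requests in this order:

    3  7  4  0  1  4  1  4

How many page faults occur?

6

3: fault, frames {3}
7: fault, frames {3,7}
4: fault, evict 3, frames {7,4}
0: fault, evict 7, frames {4,0}
1: fault, evict 4, frames {0,1}
4: fault, evict 0, frames {1,4}
1: hit
4: hit
Page faults: 6.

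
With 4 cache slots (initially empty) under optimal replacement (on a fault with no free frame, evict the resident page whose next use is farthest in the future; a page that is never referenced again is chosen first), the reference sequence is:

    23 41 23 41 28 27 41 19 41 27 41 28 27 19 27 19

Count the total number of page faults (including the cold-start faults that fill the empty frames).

23 -> miss, frames [23]
41 -> miss, frames [23, 41]
23 -> hit
41 -> hit
28 -> miss, frames [23, 41, 28]
27 -> miss, frames [23, 41, 28, 27]
41 -> hit
19 -> miss, evict 23, frames [41, 28, 27, 19]
41 -> hit
27 -> hit
41 -> hit
28 -> hit
27 -> hit
19 -> hit
27 -> hit
19 -> hit
Page faults: 5.

5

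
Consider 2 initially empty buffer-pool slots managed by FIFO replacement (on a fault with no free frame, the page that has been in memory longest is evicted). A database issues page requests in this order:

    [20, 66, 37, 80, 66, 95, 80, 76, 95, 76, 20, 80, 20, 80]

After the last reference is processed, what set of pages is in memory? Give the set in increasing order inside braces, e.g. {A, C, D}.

20 → miss, frames [20]
66 → miss, frames [20, 66]
37 → miss, evict 20, frames [66, 37]
80 → miss, evict 66, frames [37, 80]
66 → miss, evict 37, frames [80, 66]
95 → miss, evict 80, frames [66, 95]
80 → miss, evict 66, frames [95, 80]
76 → miss, evict 95, frames [80, 76]
95 → miss, evict 80, frames [76, 95]
76 → hit
20 → miss, evict 76, frames [95, 20]
80 → miss, evict 95, frames [20, 80]
20 → hit
80 → hit

{20, 80}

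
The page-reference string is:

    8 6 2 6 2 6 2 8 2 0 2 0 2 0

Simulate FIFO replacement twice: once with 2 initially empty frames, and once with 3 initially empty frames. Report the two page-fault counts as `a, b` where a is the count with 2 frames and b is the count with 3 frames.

2 frames: F F F . . . . F . F F . . . → 6 faults.
3 frames: F F F . . . . . . F . . . . → 4 faults.
4 < 6: adding a frame reduced faults, as is typical.

6, 4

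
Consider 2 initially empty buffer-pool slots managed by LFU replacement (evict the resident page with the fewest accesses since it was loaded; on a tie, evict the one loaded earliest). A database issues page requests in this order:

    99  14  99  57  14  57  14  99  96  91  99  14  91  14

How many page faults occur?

99 -> miss, frames (99)
14 -> miss, frames (99 14)
99 -> hit
57 -> miss, evict 14, frames (99 57)
14 -> miss, evict 57, frames (99 14)
57 -> miss, evict 14, frames (99 57)
14 -> miss, evict 57, frames (99 14)
99 -> hit
96 -> miss, evict 14, frames (99 96)
91 -> miss, evict 96, frames (99 91)
99 -> hit
14 -> miss, evict 91, frames (99 14)
91 -> miss, evict 14, frames (99 91)
14 -> miss, evict 91, frames (99 14)
Page faults: 11.

11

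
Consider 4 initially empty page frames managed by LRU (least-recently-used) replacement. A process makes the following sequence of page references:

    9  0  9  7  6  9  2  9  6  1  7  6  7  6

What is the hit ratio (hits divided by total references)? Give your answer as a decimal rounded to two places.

9 -> miss, frames {9}
0 -> miss, frames {9,0}
9 -> hit
7 -> miss, frames {0,9,7}
6 -> miss, frames {0,9,7,6}
9 -> hit
2 -> miss, evict 0, frames {7,6,9,2}
9 -> hit
6 -> hit
1 -> miss, evict 7, frames {2,9,6,1}
7 -> miss, evict 2, frames {9,6,1,7}
6 -> hit
7 -> hit
6 -> hit
Hits: 7 of 14 references → 7/14 = 0.5000.

0.50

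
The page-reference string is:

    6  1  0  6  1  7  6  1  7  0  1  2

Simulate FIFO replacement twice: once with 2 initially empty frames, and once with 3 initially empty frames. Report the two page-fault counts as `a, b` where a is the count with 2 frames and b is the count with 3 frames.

12, 8

2 frames: F F F F F F F F F F F F → 12 faults.
3 frames: F F F . . F F F . F . F → 8 faults.
8 < 12: adding a frame reduced faults, as is typical.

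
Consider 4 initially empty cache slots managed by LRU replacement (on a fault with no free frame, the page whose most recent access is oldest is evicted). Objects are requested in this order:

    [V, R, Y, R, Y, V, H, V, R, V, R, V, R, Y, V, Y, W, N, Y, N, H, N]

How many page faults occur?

V → miss, frames {V}
R → miss, frames {V,R}
Y → miss, frames {V,R,Y}
R → hit
Y → hit
V → hit
H → miss, frames {R,Y,V,H}
V → hit
R → hit
V → hit
R → hit
V → hit
R → hit
Y → hit
V → hit
Y → hit
W → miss, evict H, frames {R,V,Y,W}
N → miss, evict R, frames {V,Y,W,N}
Y → hit
N → hit
H → miss, evict V, frames {W,Y,N,H}
N → hit
Page faults: 7.

7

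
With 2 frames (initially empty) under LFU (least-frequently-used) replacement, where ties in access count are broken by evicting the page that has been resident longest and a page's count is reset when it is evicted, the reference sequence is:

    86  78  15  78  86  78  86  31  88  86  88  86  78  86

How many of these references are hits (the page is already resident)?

5

86 → fault, frames (86)
78 → fault, frames (86 78)
15 → fault, evict 86, frames (78 15)
78 → hit
86 → fault, evict 15, frames (78 86)
78 → hit
86 → hit
31 → fault, evict 86, frames (78 31)
88 → fault, evict 31, frames (78 88)
86 → fault, evict 88, frames (78 86)
88 → fault, evict 86, frames (78 88)
86 → fault, evict 88, frames (78 86)
78 → hit
86 → hit
Hits: 5.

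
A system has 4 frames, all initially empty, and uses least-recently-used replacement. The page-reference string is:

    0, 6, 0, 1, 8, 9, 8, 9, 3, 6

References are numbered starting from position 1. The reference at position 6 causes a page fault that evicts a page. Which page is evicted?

pos 1: 0: fault, frames [0]
pos 2: 6: fault, frames [0, 6]
pos 3: 0: hit
pos 4: 1: fault, frames [6, 0, 1]
pos 5: 8: fault, frames [6, 0, 1, 8]
pos 6: 9: fault, evict 6, frames [0, 1, 8, 9]
At position 6, page 6 is evicted.

6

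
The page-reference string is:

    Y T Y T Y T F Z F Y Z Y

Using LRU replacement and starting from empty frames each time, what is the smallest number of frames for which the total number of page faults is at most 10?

f=1: 12 faults
f=2: 6 faults
f=3: 5 faults
f=4: 4 faults
Smallest f with faults ≤ 10 is 2.

2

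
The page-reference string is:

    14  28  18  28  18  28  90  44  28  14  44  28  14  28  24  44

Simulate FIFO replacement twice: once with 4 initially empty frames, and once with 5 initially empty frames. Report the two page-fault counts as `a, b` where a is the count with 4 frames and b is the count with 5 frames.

4 frames: F F F . . . F F . F . F . . F . → 8 faults.
5 frames: F F F . . . F F . . . . . . F . → 6 faults.
6 < 8: adding a frame reduced faults, as is typical.

8, 6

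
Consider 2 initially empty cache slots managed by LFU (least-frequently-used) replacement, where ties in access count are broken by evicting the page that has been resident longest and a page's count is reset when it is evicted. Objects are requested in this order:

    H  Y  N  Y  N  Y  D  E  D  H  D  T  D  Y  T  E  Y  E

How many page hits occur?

6

H -> fault, frames (H)
Y -> fault, frames (H Y)
N -> fault, evict H, frames (Y N)
Y -> hit
N -> hit
Y -> hit
D -> fault, evict N, frames (Y D)
E -> fault, evict D, frames (Y E)
D -> fault, evict E, frames (Y D)
H -> fault, evict D, frames (Y H)
D -> fault, evict H, frames (Y D)
T -> fault, evict D, frames (Y T)
D -> fault, evict T, frames (Y D)
Y -> hit
T -> fault, evict D, frames (Y T)
E -> fault, evict T, frames (Y E)
Y -> hit
E -> hit
Hits: 6.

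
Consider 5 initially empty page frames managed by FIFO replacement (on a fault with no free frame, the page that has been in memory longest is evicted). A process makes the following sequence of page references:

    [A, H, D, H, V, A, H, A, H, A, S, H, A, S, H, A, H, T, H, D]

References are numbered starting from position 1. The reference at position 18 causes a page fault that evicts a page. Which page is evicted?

A

pos 1: A → fault, frames {A}
pos 2: H → fault, frames {A,H}
pos 3: D → fault, frames {A,H,D}
pos 4: H → hit
pos 5: V → fault, frames {A,H,D,V}
pos 6: A → hit
pos 7: H → hit
pos 8: A → hit
pos 9: H → hit
pos 10: A → hit
pos 11: S → fault, frames {A,H,D,V,S}
pos 12: H → hit
pos 13: A → hit
pos 14: S → hit
pos 15: H → hit
pos 16: A → hit
pos 17: H → hit
pos 18: T → fault, evict A, frames {H,D,V,S,T}
At position 18, page A is evicted.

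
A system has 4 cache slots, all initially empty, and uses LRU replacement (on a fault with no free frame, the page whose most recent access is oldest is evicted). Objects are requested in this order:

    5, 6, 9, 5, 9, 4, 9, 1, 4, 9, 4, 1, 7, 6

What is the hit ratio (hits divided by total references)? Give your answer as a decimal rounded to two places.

5: fault, frames (5)
6: fault, frames (5 6)
9: fault, frames (5 6 9)
5: hit
9: hit
4: fault, frames (6 5 9 4)
9: hit
1: fault, evict 6, frames (5 4 9 1)
4: hit
9: hit
4: hit
1: hit
7: fault, evict 5, frames (9 4 1 7)
6: fault, evict 9, frames (4 1 7 6)
Hits: 7 of 14 references → 7/14 = 0.5000.

0.50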